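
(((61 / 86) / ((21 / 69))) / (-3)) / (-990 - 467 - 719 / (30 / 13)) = 7015 / 15970157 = 0.00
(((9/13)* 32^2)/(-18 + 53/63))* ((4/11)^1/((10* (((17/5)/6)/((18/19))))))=-125411328/49930309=-2.51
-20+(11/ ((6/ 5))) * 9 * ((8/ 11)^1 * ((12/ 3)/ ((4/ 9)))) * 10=5380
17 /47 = 0.36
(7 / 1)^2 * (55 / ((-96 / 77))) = -207515 / 96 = -2161.61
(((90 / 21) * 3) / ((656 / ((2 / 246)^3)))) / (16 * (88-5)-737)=5 / 280564158168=0.00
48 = 48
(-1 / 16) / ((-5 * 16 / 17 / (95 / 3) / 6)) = 323 / 128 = 2.52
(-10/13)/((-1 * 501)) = 10/6513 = 0.00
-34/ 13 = -2.62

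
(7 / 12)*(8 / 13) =0.36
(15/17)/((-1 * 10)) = -3/34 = -0.09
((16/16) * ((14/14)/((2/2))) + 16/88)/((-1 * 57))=-13/627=-0.02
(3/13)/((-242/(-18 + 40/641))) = 17247/1008293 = 0.02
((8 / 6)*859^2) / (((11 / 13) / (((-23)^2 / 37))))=20297630548 / 1221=16623776.04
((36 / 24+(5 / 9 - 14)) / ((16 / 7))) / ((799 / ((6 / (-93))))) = 1505 / 3566736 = 0.00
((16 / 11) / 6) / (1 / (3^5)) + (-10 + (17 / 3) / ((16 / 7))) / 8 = 244861 / 4224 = 57.97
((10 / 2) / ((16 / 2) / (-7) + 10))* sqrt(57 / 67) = 35* sqrt(3819) / 4154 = 0.52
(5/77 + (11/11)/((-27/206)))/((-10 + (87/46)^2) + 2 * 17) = -33278332/121315887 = -0.27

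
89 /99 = 0.90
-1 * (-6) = 6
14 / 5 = 2.80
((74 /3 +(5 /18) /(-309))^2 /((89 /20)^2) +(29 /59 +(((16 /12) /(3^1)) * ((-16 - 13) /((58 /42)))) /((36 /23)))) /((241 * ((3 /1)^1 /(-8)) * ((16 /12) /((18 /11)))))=-365080890687008 /1064636180112681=-0.34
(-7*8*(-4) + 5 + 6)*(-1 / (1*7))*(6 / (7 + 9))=-705 / 56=-12.59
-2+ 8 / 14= -10 / 7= -1.43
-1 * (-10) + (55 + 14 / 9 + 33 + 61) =1445 / 9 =160.56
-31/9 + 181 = 1598/9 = 177.56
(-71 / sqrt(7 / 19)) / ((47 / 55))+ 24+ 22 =46 -3905 * sqrt(133) / 329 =-90.88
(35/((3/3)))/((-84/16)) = -20/3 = -6.67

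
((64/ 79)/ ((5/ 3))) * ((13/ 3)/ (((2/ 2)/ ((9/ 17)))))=7488/ 6715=1.12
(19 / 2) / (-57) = -1 / 6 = -0.17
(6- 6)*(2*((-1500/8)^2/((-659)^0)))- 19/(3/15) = -95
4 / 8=1 / 2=0.50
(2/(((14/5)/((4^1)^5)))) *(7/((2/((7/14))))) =1280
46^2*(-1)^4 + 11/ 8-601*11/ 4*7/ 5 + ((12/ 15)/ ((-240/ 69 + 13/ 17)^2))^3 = -280283005671511681940883/ 1426567426713180361000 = -196.47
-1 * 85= -85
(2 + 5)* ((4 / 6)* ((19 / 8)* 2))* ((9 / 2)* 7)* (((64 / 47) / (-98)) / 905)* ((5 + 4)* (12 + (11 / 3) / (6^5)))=-5318993 / 4593780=-1.16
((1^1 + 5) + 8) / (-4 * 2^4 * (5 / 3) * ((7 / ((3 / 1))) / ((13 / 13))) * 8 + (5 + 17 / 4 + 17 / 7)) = -3528 / 498817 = -0.01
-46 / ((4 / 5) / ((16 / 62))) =-460 / 31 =-14.84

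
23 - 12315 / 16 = -11947 / 16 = -746.69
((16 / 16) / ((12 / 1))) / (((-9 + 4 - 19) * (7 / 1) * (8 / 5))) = -5 / 16128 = -0.00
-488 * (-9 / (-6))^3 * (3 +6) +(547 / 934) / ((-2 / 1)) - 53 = -14876.29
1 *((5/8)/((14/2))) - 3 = -163/56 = -2.91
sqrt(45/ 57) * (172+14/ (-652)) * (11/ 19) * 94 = 28985605 * sqrt(285)/ 58843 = 8315.91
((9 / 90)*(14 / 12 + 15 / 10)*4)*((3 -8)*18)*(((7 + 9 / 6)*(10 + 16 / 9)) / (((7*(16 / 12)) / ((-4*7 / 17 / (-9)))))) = -1696 / 9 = -188.44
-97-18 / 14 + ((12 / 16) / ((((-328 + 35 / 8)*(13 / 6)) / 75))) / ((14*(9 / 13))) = -593794 / 6041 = -98.29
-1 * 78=-78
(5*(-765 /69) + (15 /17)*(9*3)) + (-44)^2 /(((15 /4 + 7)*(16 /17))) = 159.74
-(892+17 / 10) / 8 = -8937 / 80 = -111.71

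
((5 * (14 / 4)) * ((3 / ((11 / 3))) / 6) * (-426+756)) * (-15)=-23625 / 2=-11812.50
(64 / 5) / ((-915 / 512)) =-32768 / 4575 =-7.16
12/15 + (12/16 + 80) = 1631/20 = 81.55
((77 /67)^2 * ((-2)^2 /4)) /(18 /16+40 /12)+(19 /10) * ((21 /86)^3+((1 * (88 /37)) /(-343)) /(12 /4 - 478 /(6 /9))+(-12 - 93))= -2756956724125156824973 /13841807241466624560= -199.18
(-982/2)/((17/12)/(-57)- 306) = 335844/209321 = 1.60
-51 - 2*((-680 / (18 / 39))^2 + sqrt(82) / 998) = -39073259 / 9 - sqrt(82) / 499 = -4341473.24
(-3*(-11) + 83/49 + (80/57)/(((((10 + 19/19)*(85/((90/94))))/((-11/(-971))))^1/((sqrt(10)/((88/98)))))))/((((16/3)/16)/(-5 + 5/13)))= -306000/637 - 529200*sqrt(10)/2107927393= -480.38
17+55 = 72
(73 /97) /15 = 73 /1455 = 0.05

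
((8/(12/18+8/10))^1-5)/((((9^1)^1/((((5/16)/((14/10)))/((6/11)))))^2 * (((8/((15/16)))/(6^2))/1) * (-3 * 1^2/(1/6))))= -0.00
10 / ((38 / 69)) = 18.16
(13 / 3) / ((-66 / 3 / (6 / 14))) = -13 / 154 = -0.08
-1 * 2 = -2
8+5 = 13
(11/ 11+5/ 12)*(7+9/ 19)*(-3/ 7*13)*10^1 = -78455/ 133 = -589.89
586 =586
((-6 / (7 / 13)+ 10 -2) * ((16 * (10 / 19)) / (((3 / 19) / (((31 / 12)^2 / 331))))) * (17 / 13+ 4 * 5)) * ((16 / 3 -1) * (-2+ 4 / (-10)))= 46850672 / 62559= 748.90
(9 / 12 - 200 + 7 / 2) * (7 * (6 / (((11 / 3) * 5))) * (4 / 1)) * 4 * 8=-3157056 / 55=-57401.02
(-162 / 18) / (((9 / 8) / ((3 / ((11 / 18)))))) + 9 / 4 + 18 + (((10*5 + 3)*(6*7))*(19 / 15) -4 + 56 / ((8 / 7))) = 2845.58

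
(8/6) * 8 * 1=32/3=10.67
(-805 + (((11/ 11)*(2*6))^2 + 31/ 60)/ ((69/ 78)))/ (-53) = 19249/ 1590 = 12.11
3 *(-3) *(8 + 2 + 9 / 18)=-189 / 2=-94.50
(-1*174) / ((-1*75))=58 / 25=2.32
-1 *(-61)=61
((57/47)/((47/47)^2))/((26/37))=2109/1222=1.73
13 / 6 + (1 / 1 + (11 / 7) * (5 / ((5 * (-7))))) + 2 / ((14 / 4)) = 1033 / 294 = 3.51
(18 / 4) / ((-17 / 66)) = -297 / 17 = -17.47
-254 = -254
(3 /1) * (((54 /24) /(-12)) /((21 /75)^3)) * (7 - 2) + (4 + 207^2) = 234474139 /5488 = 42724.88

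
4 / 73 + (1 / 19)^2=1517 / 26353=0.06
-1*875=-875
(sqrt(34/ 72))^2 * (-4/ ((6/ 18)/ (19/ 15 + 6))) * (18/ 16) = -1853/ 40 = -46.32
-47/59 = -0.80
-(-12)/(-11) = -12/11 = -1.09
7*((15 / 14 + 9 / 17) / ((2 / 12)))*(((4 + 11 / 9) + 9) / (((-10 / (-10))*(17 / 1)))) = 16256 / 289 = 56.25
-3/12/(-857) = 1/3428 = 0.00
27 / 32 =0.84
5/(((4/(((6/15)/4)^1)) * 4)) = 1/32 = 0.03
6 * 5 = 30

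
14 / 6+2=13 / 3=4.33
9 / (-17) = -9 / 17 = -0.53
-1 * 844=-844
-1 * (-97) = 97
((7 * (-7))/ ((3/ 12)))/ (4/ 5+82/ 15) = -1470/ 47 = -31.28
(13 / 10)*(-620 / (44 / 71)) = -28613 / 22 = -1300.59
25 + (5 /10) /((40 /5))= 401 /16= 25.06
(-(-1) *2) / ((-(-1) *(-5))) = -2 / 5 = -0.40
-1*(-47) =47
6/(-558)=-1/93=-0.01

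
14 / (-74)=-7 / 37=-0.19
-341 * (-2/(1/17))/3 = 11594/3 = 3864.67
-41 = -41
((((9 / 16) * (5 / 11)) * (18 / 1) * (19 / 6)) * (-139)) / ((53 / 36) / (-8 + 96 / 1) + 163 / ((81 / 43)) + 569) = -57758670 / 18690973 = -3.09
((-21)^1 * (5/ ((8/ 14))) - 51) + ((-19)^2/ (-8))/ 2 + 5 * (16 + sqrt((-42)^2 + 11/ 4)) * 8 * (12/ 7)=94061/ 112 + 240 * sqrt(7067)/ 7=3722.07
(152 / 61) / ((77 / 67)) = 2.17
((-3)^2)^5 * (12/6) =118098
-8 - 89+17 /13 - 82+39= -1803 /13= -138.69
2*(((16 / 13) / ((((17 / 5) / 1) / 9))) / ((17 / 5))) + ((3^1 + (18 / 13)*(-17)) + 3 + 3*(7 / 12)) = -208469 / 15028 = -13.87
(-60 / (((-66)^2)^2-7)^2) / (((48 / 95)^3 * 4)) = -4286875 / 13272527116742529024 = -0.00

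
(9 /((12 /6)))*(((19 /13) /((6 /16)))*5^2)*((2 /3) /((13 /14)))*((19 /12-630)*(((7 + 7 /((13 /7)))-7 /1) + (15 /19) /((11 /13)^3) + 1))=-10538043007100 /8772621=-1201242.25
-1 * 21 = -21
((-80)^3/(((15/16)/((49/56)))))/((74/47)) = -33689600/111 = -303509.91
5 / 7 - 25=-170 / 7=-24.29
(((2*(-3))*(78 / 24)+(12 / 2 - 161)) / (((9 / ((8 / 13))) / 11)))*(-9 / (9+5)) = 7678 / 91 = 84.37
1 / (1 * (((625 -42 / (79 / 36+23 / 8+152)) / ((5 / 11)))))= 56545 / 77716111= 0.00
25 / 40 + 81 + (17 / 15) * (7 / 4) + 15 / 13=132229 / 1560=84.76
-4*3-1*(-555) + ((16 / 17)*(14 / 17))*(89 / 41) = 6453943 / 11849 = 544.68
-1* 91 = -91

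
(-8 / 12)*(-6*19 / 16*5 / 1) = 95 / 4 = 23.75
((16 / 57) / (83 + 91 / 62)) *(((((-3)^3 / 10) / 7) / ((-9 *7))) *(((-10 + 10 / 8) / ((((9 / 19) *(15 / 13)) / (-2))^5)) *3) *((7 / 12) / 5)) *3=48000176852576 / 391381385203125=0.12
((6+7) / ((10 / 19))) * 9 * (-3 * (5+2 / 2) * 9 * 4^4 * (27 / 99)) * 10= -276576768 / 11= -25143342.55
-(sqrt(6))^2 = -6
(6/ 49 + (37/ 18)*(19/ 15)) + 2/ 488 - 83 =-129560191/ 1614060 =-80.27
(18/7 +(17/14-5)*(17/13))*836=-180994/91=-1988.95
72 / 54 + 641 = 1927 / 3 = 642.33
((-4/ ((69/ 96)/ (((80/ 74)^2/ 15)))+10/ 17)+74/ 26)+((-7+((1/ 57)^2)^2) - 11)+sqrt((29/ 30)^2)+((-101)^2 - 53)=7443933504990376561/ 734552735706270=10133.97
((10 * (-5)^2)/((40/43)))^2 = 72226.56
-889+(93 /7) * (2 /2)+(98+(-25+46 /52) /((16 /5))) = -785.25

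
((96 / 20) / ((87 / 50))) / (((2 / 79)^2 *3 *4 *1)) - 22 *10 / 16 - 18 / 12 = 119513 / 348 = 343.43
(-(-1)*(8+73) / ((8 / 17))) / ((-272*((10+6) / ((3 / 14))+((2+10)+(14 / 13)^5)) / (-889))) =80209312911 / 12563155456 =6.38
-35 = -35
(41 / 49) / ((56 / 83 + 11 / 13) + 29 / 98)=0.46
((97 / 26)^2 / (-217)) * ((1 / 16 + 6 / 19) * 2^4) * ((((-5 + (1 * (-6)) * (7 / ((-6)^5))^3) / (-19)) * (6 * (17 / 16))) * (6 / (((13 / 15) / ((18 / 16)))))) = -36036926494939797575 / 7104249315326951424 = -5.07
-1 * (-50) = 50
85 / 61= 1.39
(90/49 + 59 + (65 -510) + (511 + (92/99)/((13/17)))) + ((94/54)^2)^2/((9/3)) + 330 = 5151283373024/11171421261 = 461.11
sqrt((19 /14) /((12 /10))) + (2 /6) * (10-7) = 1 + sqrt(1995) /42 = 2.06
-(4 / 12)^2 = -1 / 9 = -0.11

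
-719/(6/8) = -2876/3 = -958.67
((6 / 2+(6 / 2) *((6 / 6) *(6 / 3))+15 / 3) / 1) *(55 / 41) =18.78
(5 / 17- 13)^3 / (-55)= 10077696 / 270215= 37.30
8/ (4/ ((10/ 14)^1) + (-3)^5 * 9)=-40/ 10907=-0.00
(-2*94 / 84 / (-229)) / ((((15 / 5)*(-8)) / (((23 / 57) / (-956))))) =1081 / 6289248672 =0.00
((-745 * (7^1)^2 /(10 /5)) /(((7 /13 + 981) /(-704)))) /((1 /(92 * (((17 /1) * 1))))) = 593775728 /29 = 20475025.10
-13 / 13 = -1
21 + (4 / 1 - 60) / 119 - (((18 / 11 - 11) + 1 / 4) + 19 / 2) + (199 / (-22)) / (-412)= 3107185 / 154088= 20.17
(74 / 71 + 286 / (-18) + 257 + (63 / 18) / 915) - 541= -116485939 / 389790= -298.84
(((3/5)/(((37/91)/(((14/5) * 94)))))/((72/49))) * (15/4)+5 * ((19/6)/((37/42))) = 1493611/1480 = 1009.20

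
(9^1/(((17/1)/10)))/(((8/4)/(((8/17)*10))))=3600/289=12.46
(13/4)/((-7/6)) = -2.79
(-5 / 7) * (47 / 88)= -235 / 616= -0.38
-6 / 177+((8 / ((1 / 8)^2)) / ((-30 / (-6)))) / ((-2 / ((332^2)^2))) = -622045705011.23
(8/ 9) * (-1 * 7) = -56/ 9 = -6.22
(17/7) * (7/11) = 17/11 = 1.55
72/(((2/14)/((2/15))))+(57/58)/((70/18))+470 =1091029/2030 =537.45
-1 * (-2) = 2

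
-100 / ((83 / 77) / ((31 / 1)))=-238700 / 83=-2875.90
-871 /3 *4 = -3484 /3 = -1161.33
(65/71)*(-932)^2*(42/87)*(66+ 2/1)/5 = 10750090624/2059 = 5221025.07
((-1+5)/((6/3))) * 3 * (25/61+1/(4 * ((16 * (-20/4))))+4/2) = 140937/9760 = 14.44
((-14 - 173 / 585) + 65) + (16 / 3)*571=1811182 / 585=3096.04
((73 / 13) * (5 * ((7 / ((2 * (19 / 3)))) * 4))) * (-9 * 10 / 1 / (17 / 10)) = -13797000 / 4199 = -3285.78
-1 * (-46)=46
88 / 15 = 5.87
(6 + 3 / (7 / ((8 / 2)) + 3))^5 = 31757969376 / 2476099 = 12825.81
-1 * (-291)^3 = 24642171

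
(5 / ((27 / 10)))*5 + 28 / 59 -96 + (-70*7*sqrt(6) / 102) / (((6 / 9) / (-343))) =-137422 / 1593 + 84035*sqrt(6) / 34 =5967.94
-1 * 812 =-812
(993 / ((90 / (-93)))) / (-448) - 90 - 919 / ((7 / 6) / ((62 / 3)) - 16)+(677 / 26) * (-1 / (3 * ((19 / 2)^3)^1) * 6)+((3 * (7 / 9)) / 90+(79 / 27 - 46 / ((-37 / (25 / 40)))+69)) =11203060038270823 / 262986267922560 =42.60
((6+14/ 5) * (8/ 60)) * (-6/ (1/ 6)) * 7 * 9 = -66528/ 25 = -2661.12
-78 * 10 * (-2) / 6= 260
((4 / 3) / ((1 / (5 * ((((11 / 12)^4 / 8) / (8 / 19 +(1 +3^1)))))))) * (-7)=-1390895 / 1492992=-0.93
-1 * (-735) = 735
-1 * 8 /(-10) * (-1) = -4 /5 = -0.80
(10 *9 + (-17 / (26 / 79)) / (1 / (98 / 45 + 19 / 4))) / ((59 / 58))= -36352109 / 138060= -263.31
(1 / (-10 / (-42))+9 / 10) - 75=-699 / 10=-69.90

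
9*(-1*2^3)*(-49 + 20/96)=3513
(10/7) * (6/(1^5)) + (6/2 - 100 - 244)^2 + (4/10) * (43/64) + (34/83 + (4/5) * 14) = 2162276555/18592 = 116301.45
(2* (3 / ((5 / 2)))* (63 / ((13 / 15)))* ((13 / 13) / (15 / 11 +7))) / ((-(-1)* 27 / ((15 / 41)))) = 3465 / 12259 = 0.28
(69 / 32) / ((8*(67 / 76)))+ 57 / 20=67659 / 21440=3.16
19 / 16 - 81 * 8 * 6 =-62189 / 16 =-3886.81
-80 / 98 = -40 / 49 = -0.82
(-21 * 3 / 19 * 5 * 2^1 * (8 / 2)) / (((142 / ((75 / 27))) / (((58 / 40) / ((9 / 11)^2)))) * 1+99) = -1.08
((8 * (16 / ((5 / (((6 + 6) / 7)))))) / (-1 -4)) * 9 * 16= -221184 / 175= -1263.91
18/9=2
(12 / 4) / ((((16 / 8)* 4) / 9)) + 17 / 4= 61 / 8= 7.62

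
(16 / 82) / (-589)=-8 / 24149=-0.00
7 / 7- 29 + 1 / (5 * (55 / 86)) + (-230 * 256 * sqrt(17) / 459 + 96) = 18786 / 275- 58880 * sqrt(17) / 459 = -460.59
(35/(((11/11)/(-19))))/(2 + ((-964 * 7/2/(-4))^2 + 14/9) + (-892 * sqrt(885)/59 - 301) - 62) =-0.00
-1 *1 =-1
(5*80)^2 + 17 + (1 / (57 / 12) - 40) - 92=3037819 / 19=159885.21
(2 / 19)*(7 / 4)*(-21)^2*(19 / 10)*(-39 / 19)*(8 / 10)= -120393 / 475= -253.46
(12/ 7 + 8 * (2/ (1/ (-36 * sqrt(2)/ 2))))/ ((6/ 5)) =10/ 7 - 240 * sqrt(2) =-337.98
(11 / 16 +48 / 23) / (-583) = -1021 / 214544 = -0.00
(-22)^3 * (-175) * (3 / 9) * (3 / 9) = 1863400 / 9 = 207044.44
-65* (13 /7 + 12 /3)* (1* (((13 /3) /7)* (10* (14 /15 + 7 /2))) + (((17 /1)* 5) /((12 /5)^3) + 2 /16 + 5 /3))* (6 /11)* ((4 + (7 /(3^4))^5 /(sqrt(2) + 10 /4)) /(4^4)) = -2759716320741075475 /24036385369632768 + 391246371425* sqrt(2) /12018192684816384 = -114.81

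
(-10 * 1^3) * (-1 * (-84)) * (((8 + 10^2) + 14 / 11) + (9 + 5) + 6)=-1194480 / 11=-108589.09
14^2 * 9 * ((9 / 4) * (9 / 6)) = 11907 / 2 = 5953.50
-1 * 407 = -407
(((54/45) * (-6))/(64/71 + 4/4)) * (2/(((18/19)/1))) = -5396/675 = -7.99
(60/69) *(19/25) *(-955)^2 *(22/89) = 148989.33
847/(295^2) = 847/87025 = 0.01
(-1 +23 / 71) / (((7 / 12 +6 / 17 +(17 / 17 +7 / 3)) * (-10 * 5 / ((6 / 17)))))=0.00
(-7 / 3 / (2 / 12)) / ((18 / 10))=-7.78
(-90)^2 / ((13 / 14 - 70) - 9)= -113400 / 1093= -103.75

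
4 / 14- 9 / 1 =-61 / 7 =-8.71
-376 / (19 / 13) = -4888 / 19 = -257.26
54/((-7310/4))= -108/3655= -0.03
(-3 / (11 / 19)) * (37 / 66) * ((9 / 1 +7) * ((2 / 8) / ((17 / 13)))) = -18278 / 2057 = -8.89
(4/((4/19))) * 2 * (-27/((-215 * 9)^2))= -38/138675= -0.00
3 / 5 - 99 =-492 / 5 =-98.40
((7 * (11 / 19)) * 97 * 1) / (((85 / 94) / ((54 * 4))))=151650576 / 1615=93901.29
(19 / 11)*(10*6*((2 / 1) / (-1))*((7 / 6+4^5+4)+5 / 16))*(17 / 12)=-79805225 / 264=-302292.52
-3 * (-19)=57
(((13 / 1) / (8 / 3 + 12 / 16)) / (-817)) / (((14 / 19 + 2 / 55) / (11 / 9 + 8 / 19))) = -200915 / 20299182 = -0.01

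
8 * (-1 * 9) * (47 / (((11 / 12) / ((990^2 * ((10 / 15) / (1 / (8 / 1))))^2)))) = -100868868587520000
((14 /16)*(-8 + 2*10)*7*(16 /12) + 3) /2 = 101 /2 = 50.50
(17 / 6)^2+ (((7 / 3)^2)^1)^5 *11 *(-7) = -87000480563 / 236196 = -368340.19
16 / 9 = 1.78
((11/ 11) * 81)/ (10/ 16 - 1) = -216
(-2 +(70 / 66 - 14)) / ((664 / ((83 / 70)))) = -493 / 18480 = -0.03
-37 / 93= -0.40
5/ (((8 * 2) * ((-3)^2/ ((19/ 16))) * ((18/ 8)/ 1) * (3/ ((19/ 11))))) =1805/ 171072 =0.01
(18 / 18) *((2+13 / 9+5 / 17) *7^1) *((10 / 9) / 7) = 4.15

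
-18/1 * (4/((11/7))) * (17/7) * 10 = -12240/11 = -1112.73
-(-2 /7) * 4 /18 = 4 /63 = 0.06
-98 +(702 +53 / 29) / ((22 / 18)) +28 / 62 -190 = 2851103 / 9889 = 288.31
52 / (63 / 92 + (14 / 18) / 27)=1162512 / 15953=72.87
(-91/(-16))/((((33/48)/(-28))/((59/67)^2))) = -8869588/49379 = -179.62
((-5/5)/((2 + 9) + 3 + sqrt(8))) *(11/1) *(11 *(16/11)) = -616/47 + 88 *sqrt(2)/47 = -10.46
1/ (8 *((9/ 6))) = 1/ 12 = 0.08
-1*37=-37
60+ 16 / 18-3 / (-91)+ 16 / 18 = 50623 / 819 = 61.81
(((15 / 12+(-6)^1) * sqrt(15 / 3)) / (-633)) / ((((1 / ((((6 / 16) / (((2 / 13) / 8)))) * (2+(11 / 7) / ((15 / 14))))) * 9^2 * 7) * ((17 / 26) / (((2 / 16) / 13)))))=3211 * sqrt(5) / 244059480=0.00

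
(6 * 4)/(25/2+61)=0.33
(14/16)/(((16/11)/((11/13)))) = 847/1664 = 0.51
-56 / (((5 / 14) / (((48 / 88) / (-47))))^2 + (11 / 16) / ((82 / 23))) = -32401152 / 548054023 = -0.06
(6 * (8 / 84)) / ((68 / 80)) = 80 / 119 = 0.67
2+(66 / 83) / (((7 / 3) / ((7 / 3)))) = 232 / 83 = 2.80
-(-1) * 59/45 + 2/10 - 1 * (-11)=563/45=12.51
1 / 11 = 0.09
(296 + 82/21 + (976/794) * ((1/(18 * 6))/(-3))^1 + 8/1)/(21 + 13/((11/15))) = 381195100/47946087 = 7.95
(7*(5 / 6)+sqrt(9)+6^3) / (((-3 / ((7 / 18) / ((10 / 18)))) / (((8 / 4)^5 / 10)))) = -37772 / 225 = -167.88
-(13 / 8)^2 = -169 / 64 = -2.64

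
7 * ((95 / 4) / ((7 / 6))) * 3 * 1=855 / 2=427.50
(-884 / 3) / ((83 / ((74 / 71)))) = -65416 / 17679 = -3.70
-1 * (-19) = 19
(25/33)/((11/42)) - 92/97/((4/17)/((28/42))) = 7228/35211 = 0.21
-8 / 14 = -4 / 7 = -0.57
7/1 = 7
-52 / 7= -7.43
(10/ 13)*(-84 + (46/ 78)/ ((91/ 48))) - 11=-1159209/ 15379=-75.38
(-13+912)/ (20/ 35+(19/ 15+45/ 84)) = 377580/ 997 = 378.72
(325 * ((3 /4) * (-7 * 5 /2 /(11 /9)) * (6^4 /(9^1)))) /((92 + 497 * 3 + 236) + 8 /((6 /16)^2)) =-49754250 /185713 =-267.91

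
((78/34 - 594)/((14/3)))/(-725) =4311/24650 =0.17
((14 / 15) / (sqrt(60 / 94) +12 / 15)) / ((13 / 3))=1316 / 13 -35 * sqrt(1410) / 13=0.13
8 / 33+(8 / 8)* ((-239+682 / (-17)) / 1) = -156449 / 561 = -278.88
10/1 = 10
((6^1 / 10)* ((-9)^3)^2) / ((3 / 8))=4251528 / 5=850305.60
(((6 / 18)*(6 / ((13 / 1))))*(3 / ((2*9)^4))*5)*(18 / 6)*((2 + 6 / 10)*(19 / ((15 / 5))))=19 / 17496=0.00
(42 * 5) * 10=2100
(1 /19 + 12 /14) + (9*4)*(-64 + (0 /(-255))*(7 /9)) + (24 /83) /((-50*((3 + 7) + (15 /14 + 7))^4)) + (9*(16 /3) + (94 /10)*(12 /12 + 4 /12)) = -2242.56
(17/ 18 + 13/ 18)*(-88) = -146.67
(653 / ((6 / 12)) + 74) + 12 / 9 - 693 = 2065 / 3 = 688.33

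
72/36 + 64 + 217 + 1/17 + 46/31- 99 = 185.54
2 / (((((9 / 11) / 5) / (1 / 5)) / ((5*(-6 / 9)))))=-220 / 27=-8.15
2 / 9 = 0.22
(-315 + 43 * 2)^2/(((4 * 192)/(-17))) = -891497/768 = -1160.80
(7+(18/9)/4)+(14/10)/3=239/30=7.97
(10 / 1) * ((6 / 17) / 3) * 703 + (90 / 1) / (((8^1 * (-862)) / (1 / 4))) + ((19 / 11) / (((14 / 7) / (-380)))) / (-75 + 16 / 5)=770001442695 / 925898336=831.63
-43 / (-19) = 43 / 19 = 2.26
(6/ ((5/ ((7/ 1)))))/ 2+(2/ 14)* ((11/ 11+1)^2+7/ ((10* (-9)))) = 2999/ 630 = 4.76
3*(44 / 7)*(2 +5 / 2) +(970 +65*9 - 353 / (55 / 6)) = 616519 / 385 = 1601.35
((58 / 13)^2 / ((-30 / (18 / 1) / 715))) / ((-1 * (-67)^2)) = 111012 / 58357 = 1.90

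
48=48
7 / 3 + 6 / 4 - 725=-721.17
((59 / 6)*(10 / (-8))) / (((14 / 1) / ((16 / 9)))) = -295 / 189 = -1.56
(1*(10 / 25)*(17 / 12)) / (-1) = -17 / 30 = -0.57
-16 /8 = -2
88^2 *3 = 23232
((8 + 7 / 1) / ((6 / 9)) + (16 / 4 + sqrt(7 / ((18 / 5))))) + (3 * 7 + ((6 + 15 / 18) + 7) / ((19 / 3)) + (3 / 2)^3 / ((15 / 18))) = sqrt(70) / 6 + 20419 / 380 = 55.13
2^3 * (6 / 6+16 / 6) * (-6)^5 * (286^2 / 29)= -18657340416 / 29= -643356566.07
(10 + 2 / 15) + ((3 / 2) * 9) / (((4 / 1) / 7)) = 4051 / 120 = 33.76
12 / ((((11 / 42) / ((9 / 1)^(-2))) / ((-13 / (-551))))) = 728 / 54549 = 0.01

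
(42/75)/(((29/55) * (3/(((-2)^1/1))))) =-308/435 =-0.71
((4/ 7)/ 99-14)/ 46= -4849/ 15939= -0.30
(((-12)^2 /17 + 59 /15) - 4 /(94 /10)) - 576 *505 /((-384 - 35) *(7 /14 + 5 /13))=92024614157 /115499445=796.75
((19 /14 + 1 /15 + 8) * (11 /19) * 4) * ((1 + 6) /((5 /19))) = 43538 /75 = 580.51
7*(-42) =-294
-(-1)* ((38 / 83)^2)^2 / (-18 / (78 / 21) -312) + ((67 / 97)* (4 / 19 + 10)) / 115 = 0.06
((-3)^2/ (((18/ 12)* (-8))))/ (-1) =3/ 4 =0.75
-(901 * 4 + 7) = -3611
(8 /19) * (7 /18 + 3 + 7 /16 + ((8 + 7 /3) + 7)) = 3047 /342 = 8.91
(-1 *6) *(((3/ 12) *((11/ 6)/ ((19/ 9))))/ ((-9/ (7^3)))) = 3773/ 76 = 49.64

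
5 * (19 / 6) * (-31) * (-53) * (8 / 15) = 124868 / 9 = 13874.22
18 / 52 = 9 / 26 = 0.35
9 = 9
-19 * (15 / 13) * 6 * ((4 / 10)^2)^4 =-87552 / 1015625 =-0.09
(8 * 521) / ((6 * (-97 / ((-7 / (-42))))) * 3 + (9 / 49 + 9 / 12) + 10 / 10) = -816928 / 2052917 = -0.40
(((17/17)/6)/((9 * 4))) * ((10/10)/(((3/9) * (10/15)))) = 1/48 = 0.02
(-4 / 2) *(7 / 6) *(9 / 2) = -21 / 2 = -10.50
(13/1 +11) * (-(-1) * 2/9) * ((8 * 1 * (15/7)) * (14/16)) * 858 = 68640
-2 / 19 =-0.11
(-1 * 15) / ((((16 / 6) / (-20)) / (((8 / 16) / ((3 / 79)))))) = 5925 / 4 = 1481.25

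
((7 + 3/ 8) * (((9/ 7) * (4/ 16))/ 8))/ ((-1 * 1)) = -531/ 1792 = -0.30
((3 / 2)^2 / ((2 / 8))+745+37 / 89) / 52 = 67143 / 4628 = 14.51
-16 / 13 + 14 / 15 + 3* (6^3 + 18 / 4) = 257869 / 390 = 661.20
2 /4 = 1 /2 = 0.50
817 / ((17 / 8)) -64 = 5448 / 17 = 320.47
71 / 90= 0.79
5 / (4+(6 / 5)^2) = 125 / 136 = 0.92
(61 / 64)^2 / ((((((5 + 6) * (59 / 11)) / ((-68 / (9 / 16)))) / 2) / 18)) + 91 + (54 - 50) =26423 / 944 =27.99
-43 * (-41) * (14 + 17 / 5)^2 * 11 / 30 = 48928539 / 250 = 195714.16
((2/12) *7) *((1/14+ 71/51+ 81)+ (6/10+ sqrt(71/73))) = 7 *sqrt(5183)/438+ 296537/3060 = 98.06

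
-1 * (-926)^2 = -857476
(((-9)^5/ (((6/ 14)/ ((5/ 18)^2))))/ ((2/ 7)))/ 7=-42525/ 8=-5315.62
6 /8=3 /4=0.75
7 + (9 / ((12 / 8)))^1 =13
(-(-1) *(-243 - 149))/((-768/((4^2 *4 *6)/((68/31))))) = 1519/17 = 89.35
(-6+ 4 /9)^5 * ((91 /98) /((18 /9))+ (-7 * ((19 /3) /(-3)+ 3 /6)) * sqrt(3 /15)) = -6343750000 * sqrt(5) /531441-1015625000 /413343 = -29148.79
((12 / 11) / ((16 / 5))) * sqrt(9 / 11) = 45 * sqrt(11) / 484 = 0.31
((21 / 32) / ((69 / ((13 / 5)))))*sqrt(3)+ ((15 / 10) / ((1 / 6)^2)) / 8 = 91*sqrt(3) / 3680+ 27 / 4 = 6.79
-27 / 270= -1 / 10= -0.10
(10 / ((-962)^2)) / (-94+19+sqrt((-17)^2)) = -5 / 26837876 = -0.00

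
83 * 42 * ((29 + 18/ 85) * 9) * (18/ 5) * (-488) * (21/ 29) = -14370048489888/ 12325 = -1165926855.16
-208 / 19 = -10.95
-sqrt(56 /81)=-2*sqrt(14) /9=-0.83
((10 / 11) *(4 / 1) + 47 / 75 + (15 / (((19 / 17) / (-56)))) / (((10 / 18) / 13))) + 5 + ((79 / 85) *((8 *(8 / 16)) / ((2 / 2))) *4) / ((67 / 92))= -313464337198 / 17853825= -17557.27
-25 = -25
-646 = -646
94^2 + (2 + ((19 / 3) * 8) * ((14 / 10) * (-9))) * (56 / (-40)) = 243174 / 25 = 9726.96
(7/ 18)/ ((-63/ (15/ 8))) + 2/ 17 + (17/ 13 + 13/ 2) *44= 32808431/ 95472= 343.64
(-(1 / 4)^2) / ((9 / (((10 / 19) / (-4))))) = 5 / 5472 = 0.00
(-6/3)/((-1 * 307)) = 2/307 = 0.01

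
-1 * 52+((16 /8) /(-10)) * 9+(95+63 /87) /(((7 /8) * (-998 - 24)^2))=-14259006687 /265037815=-53.80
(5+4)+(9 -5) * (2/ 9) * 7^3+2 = 2843/ 9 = 315.89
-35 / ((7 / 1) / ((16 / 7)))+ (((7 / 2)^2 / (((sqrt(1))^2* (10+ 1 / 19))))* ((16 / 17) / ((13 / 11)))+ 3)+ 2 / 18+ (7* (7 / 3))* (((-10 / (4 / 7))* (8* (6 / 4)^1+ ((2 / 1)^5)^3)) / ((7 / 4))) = -14238051546032 / 2659293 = -5354074.01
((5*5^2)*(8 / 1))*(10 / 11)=10000 / 11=909.09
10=10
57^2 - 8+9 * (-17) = 3088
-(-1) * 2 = 2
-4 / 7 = -0.57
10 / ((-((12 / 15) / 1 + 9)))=-50 / 49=-1.02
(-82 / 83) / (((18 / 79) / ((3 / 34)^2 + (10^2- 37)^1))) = -26213227 / 95948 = -273.20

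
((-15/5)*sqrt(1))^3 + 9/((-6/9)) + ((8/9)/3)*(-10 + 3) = -42.57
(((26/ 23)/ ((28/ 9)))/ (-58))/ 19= -0.00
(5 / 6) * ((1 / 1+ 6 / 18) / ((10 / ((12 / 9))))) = 4 / 27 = 0.15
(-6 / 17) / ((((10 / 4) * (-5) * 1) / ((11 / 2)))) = 66 / 425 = 0.16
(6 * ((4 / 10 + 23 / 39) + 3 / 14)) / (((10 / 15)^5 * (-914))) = -798741 / 13307840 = -0.06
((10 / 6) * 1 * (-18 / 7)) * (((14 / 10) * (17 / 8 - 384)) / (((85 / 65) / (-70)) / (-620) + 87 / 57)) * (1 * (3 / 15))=1637449450 / 5454041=300.23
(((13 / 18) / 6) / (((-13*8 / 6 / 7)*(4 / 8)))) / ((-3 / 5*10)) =7 / 432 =0.02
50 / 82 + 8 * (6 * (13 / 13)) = 1993 / 41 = 48.61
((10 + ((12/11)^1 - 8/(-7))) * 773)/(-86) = -364083/3311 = -109.96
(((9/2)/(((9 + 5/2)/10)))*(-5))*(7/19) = -3150/437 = -7.21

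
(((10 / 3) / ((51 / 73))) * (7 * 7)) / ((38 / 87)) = 518665 / 969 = 535.26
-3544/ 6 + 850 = 259.33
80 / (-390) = -8 / 39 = -0.21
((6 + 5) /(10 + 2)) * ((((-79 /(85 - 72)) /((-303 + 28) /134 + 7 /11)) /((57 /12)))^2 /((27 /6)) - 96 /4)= -156649720977266 /7174680546267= -21.83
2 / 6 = 1 / 3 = 0.33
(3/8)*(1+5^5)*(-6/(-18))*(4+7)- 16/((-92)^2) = 9095093/2116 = 4298.25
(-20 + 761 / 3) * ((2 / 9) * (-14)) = -19628 / 27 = -726.96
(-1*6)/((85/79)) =-5.58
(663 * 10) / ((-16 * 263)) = -3315 / 2104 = -1.58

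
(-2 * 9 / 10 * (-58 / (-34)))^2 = 68121 / 7225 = 9.43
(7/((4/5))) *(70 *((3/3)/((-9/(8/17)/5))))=-160.13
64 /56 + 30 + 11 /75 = 16427 /525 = 31.29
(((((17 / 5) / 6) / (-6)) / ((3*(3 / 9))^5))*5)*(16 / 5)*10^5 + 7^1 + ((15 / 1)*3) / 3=-1359802 / 9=-151089.11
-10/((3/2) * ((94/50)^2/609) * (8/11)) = -6978125/4418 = -1579.48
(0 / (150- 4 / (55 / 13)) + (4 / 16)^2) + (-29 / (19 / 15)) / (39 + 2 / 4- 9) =-12761 / 18544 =-0.69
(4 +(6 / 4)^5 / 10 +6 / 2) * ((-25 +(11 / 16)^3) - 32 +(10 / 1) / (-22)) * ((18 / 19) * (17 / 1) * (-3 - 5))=977871802869 / 17121280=57114.41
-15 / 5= -3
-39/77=-0.51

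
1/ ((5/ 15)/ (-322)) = -966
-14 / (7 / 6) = -12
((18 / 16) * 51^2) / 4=23409 / 32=731.53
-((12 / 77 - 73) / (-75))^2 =-31460881 / 33350625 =-0.94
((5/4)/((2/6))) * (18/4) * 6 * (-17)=-6885/4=-1721.25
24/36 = 2/3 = 0.67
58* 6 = 348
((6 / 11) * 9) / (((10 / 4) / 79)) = 8532 / 55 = 155.13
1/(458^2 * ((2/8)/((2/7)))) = 2/367087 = 0.00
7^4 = 2401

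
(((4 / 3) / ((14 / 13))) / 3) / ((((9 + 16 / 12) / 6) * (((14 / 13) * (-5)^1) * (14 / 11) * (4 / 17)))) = -31603 / 212660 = -0.15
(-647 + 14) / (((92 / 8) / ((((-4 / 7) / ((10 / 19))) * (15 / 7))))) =144324 / 1127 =128.06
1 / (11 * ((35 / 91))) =0.24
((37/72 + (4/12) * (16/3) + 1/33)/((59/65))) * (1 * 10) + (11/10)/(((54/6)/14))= 3188267/116820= 27.29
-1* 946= -946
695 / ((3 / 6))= 1390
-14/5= -2.80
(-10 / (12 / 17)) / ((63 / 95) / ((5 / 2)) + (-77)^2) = -40375 / 16898406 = -0.00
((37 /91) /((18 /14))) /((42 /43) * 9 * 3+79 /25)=39775 /3714399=0.01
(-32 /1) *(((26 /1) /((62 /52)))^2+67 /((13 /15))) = -221007776 /12493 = -17690.53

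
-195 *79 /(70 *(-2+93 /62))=3081 /7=440.14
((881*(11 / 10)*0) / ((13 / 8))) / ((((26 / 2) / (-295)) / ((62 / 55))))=0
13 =13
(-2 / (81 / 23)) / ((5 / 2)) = -92 / 405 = -0.23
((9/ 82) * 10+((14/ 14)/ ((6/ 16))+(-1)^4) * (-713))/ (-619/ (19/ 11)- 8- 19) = 6.78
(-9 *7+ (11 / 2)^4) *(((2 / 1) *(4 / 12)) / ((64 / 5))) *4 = 68165 / 384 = 177.51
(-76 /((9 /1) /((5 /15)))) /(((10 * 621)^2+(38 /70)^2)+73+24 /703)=-32724650 /448341776547183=-0.00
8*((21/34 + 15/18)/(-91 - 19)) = -296/2805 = -0.11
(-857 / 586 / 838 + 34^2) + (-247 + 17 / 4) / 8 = 4422183251 / 3928544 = 1125.65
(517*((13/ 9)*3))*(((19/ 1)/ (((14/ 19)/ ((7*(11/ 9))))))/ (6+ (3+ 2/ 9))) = 26689091/ 498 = 53592.55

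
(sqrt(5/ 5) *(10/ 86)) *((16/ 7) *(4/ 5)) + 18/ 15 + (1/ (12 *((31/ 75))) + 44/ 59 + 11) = 147101351/ 11010580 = 13.36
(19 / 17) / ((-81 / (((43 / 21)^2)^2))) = -64957219 / 267800337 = -0.24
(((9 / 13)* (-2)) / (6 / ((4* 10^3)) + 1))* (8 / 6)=-48000 / 26039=-1.84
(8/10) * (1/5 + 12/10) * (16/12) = 112/75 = 1.49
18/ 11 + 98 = 1096/ 11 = 99.64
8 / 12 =2 / 3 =0.67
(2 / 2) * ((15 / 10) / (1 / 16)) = 24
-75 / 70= -15 / 14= -1.07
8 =8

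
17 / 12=1.42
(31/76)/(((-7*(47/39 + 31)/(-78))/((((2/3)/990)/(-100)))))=-5239/5512584000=-0.00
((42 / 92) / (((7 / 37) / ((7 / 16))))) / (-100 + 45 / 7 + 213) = 5439 / 615296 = 0.01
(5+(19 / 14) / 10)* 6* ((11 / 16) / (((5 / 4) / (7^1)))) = 23727 / 200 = 118.64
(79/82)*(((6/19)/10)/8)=237/62320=0.00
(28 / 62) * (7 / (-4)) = -49 / 62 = -0.79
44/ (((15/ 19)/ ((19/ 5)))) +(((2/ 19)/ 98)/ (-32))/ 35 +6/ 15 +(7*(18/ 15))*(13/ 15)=137305369/ 625632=219.47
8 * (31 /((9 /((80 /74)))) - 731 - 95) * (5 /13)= -10952720 /4329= -2530.08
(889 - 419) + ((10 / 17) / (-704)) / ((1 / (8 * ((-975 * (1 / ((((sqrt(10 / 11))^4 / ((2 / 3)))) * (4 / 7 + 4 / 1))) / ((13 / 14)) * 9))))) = 1046975 / 2176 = 481.15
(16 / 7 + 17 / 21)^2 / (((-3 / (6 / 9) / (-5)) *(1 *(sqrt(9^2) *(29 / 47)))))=1985750 / 1035909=1.92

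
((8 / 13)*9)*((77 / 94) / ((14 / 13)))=198 / 47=4.21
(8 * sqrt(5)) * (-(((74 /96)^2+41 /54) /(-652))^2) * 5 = -437580125 * sqrt(5) /2538707484672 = -0.00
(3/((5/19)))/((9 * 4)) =19/60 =0.32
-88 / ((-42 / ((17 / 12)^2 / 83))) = 3179 / 62748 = 0.05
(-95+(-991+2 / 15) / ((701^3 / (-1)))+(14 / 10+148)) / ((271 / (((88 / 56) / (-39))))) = -3091981742069 / 382276191724245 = -0.01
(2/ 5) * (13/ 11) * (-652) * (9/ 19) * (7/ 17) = -1067976/ 17765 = -60.12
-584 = -584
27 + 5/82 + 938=79135/82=965.06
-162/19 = -8.53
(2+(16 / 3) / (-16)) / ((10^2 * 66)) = 1 / 3960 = 0.00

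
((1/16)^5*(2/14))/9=1/66060288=0.00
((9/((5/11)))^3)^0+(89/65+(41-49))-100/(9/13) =-87794/585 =-150.08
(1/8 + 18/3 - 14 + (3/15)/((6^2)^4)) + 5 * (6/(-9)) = -94128479/8398080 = -11.21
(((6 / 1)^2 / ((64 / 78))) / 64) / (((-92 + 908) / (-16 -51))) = -7839 / 139264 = -0.06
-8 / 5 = -1.60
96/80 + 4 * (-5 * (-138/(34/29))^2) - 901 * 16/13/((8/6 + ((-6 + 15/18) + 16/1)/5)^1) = -36477913546/131495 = -277409.13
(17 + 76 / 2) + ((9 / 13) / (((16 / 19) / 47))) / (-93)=351961 / 6448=54.58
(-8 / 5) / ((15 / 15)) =-8 / 5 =-1.60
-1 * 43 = -43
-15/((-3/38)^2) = -7220/3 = -2406.67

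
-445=-445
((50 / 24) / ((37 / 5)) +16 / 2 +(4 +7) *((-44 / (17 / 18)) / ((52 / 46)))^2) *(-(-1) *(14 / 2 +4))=4458685564663 / 21685404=205607.68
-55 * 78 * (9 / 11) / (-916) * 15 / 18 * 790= 1155375 / 458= 2522.65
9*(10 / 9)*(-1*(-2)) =20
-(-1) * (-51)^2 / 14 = 2601 / 14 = 185.79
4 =4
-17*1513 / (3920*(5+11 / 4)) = -25721 / 30380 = -0.85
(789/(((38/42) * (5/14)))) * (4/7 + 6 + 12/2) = 2916144/95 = 30696.25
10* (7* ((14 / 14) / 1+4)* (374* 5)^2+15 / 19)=23254385150 / 19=1223915007.89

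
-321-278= -599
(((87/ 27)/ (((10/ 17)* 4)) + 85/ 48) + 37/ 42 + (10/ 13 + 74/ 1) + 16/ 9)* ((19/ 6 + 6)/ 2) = 58067141/ 157248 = 369.27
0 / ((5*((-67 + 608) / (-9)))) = 0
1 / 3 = 0.33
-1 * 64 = -64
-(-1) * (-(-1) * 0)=0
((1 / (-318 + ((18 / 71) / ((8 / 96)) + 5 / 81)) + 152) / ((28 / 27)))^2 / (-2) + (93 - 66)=-55096570912214562777 / 5142415112939552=-10714.14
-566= -566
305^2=93025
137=137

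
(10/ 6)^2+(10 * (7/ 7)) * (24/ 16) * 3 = 430/ 9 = 47.78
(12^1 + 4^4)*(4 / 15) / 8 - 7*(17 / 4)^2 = -28201 / 240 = -117.50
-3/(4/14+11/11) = -7/3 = -2.33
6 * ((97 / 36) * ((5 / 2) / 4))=485 / 48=10.10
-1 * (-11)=11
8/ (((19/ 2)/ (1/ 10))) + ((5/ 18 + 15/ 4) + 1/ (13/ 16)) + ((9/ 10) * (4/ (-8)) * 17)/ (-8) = 2240431/ 355680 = 6.30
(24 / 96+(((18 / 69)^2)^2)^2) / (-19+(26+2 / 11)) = 861494741195 / 24746271348796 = 0.03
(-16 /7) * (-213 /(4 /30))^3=65229279750 /7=9318468535.71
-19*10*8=-1520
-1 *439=-439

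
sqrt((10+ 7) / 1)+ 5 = sqrt(17)+ 5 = 9.12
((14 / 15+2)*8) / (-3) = -352 / 45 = -7.82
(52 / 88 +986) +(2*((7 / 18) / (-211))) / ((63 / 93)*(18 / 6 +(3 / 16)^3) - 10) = 41677186879579 / 42243615810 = 986.59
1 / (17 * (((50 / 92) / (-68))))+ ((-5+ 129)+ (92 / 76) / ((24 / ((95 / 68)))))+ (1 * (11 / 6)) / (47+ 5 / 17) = 957437087 / 8200800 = 116.75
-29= -29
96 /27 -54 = -50.44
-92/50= -46/25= -1.84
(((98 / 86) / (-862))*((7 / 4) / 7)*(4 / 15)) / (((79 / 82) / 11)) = -22099 / 21961605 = -0.00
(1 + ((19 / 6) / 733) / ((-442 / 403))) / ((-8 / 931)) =-138665933 / 1196256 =-115.92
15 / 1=15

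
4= 4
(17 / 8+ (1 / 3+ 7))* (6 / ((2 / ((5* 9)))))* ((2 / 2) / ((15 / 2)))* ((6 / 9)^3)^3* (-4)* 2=-232448 / 6561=-35.43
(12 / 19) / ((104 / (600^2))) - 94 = 516782 / 247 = 2092.23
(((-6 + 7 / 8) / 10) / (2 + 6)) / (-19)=41 / 12160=0.00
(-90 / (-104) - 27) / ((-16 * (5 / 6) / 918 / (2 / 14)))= 1871343 / 7280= 257.05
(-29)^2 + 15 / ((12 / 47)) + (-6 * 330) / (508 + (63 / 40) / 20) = 1456524337 / 1625852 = 895.85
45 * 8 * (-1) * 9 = -3240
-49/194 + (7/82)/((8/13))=-7245/63632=-0.11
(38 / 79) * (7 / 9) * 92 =24472 / 711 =34.42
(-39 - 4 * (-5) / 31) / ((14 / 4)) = -2378 / 217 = -10.96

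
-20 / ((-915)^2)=-4 / 167445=-0.00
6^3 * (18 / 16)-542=-299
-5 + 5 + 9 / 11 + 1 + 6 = 86 / 11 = 7.82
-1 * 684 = -684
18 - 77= -59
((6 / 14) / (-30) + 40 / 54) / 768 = 1373 / 1451520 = 0.00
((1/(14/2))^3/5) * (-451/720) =-451/1234800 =-0.00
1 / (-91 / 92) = -92 / 91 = -1.01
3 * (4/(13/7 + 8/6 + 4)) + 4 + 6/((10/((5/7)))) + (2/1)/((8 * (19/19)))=26837/4228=6.35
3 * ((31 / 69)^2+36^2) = 6171217 / 1587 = 3888.61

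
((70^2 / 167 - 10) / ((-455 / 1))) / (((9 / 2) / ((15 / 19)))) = -340 / 45591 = -0.01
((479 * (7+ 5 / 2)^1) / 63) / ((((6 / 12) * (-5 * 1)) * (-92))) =9101 / 28980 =0.31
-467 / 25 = -18.68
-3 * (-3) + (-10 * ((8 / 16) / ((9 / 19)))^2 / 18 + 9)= 50683 / 2916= 17.38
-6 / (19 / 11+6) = -66 / 85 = -0.78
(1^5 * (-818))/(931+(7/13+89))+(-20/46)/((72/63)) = -1442673/1220564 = -1.18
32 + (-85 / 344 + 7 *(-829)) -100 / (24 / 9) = -1998209 / 344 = -5808.75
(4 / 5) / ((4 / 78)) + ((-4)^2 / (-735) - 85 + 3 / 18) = -6787 / 98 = -69.26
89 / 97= 0.92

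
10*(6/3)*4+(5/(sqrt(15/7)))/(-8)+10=90 - sqrt(105)/24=89.57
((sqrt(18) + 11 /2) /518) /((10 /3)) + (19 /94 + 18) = 9 * sqrt(2) /5180 + 8864531 /486920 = 18.21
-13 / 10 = -1.30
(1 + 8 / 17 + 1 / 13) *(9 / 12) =513 / 442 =1.16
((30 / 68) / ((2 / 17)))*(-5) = -75 / 4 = -18.75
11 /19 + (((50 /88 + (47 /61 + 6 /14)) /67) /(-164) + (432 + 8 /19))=89389588349 /206442544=433.00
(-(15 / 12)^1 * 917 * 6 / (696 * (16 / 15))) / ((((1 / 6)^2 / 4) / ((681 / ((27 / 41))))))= -640088925 / 464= -1379501.99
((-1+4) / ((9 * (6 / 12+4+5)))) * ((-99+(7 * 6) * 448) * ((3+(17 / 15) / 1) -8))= -723724 / 285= -2539.38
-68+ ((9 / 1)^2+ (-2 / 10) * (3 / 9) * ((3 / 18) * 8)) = 581 / 45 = 12.91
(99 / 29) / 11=9 / 29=0.31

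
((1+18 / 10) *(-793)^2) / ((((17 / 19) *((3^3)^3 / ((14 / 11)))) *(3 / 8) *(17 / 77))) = 131142685856 / 85325805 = 1536.96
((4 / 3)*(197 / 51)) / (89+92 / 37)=29156 / 517905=0.06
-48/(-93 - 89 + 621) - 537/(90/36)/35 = -479886/76825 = -6.25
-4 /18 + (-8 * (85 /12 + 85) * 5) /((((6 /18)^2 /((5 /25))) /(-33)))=1969108 /9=218789.78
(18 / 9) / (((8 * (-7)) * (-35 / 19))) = 19 / 980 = 0.02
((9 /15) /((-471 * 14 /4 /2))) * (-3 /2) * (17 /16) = 51 /43960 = 0.00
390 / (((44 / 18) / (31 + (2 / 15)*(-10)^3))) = -16326.82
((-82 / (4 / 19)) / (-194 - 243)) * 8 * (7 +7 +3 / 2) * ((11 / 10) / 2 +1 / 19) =291059 / 4370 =66.60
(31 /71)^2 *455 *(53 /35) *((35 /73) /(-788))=-23174515 /289978484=-0.08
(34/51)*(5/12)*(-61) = -305/18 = -16.94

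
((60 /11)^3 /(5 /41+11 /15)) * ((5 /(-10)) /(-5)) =6642000 /350053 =18.97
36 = 36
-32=-32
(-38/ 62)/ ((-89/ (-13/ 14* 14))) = -0.09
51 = 51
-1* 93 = -93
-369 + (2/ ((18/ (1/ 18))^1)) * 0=-369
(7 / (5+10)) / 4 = 7 / 60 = 0.12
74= 74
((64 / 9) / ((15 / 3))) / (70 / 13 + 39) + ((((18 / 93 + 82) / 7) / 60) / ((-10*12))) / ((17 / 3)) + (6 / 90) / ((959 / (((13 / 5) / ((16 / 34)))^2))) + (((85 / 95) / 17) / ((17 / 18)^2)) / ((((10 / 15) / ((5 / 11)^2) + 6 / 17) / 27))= 31143008204936629 / 65024756914824000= 0.48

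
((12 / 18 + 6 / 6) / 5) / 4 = 1 / 12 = 0.08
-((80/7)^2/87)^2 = -2.25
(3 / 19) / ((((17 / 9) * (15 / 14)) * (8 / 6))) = 189 / 3230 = 0.06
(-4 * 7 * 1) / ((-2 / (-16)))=-224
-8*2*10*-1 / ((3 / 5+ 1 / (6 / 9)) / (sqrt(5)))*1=1600*sqrt(5) / 21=170.37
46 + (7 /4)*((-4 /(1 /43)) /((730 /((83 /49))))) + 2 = 241711 /5110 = 47.30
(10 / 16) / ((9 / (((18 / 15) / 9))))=1 / 108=0.01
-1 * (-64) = 64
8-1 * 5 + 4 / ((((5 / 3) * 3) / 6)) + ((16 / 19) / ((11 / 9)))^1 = 8871 / 1045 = 8.49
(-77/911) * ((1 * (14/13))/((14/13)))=-77/911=-0.08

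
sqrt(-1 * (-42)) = sqrt(42) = 6.48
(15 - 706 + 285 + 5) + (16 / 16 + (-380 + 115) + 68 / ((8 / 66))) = -104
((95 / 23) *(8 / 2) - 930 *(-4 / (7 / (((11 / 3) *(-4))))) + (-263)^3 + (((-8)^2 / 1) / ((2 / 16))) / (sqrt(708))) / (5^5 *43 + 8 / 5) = -4883458645 / 36057721 + 1280 *sqrt(177) / 118923291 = -135.43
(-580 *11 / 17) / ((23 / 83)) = -529540 / 391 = -1354.32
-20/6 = -10/3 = -3.33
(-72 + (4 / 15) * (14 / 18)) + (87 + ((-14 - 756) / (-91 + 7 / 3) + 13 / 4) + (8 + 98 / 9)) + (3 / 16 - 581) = -21947453 / 41040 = -534.78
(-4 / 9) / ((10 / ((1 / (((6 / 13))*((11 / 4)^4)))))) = -3328 / 1976535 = -0.00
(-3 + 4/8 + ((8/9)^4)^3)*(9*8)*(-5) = 25494174578660/31381059609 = 812.41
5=5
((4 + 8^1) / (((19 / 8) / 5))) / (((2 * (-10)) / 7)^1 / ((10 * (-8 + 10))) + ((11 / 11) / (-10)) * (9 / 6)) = -67200 / 779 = -86.26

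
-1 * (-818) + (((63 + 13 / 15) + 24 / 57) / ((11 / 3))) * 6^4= 24600122 / 1045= 23540.79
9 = 9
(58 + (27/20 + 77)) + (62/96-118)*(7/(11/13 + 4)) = -71629/2160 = -33.16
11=11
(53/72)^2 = 2809/5184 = 0.54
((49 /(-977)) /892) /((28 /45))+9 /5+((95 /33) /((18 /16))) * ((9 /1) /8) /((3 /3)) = 2691090617 /575179440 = 4.68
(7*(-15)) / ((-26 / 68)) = 3570 / 13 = 274.62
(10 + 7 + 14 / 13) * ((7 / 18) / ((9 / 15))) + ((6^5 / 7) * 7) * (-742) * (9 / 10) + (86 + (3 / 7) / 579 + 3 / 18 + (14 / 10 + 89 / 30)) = -5192710.55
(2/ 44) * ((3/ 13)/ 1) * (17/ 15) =17/ 1430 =0.01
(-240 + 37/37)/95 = -239/95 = -2.52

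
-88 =-88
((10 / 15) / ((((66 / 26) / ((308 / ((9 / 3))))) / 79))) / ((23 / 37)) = 2127944 / 621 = 3426.64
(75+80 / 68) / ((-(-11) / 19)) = 24605 / 187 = 131.58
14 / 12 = 7 / 6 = 1.17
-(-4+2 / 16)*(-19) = -589 / 8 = -73.62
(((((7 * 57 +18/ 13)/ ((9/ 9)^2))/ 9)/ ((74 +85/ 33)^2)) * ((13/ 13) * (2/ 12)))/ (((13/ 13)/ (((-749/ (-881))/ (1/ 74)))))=831132665/ 10447964891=0.08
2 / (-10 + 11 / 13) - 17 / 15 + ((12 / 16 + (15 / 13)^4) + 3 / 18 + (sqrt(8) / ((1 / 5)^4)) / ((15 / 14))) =272723473 / 203925540 + 3500* sqrt(2) / 3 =1651.25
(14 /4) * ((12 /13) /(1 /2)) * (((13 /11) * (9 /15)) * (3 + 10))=3276 /55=59.56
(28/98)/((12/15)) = 5/14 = 0.36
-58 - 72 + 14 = -116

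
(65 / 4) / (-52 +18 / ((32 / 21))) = -260 / 643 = -0.40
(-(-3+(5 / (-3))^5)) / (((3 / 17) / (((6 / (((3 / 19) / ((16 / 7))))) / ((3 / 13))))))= 517854272 / 15309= 33826.79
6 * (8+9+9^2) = 588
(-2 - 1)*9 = -27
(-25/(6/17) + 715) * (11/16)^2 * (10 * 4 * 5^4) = 1461453125/192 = 7611735.03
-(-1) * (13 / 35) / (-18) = -13 / 630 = -0.02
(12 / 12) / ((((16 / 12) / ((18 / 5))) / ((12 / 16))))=2.02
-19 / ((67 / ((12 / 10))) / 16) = -5.44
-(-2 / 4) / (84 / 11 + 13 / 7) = 77 / 1462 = 0.05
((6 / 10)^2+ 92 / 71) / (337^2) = 2939 / 201584975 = 0.00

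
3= 3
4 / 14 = 2 / 7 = 0.29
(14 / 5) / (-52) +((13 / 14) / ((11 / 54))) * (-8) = -365579 / 10010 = -36.52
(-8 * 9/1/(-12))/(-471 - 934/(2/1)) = -3/469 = -0.01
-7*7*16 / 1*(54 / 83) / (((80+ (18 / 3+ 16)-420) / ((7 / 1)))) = 49392 / 4399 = 11.23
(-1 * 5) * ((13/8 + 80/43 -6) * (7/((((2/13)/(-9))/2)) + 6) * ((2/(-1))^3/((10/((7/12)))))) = 1640905/344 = 4770.07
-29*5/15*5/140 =-0.35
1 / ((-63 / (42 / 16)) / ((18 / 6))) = -1 / 8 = -0.12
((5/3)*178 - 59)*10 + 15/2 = 14305/6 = 2384.17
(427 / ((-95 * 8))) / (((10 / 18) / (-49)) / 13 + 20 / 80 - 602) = 2447991 / 2621876690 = 0.00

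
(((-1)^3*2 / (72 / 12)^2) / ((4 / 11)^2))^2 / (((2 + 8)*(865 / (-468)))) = -190333 / 19929600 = -0.01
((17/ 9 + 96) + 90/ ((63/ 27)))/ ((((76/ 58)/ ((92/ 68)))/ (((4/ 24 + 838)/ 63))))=28837286771/ 15383844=1874.52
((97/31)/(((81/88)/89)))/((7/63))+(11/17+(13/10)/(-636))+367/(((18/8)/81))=160234991807/10055160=15935.60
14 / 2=7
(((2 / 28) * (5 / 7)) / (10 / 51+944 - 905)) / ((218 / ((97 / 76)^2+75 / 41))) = 0.00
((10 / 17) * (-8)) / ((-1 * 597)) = 80 / 10149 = 0.01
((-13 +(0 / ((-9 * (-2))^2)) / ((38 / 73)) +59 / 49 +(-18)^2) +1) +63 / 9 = 320.20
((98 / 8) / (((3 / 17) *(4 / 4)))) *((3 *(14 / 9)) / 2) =5831 / 36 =161.97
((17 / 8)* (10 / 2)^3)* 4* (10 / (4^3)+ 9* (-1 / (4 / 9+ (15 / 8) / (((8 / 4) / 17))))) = -63063625 / 150976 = -417.71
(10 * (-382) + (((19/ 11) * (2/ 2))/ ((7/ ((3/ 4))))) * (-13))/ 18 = -212.36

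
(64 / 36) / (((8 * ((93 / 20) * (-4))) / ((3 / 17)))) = -10 / 4743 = -0.00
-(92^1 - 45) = -47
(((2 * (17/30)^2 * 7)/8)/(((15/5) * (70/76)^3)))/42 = 1982251/347287500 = 0.01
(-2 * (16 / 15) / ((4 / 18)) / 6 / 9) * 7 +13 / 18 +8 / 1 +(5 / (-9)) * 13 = 23 / 90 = 0.26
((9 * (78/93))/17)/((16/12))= 351/1054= 0.33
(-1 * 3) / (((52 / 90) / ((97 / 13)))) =-13095 / 338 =-38.74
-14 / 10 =-7 / 5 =-1.40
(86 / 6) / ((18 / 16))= 344 / 27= 12.74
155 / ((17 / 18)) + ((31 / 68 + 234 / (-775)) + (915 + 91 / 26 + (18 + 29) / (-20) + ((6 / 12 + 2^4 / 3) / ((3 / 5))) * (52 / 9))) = 2425890329 / 2134350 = 1136.59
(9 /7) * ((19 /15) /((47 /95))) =3.29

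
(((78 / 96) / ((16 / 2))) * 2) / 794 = 13 / 50816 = 0.00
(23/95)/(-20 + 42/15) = -23/1634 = -0.01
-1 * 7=-7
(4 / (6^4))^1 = 1 / 324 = 0.00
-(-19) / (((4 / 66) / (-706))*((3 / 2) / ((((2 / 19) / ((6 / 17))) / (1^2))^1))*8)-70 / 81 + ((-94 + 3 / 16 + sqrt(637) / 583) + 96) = -7127473 / 1296 + 7*sqrt(13) / 583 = -5499.55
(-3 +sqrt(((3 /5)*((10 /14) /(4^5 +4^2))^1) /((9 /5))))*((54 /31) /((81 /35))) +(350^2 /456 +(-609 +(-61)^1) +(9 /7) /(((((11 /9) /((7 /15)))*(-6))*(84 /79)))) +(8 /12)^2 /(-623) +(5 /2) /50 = -83791597061 /207587160 +5*sqrt(273) /7254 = -403.63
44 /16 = 11 /4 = 2.75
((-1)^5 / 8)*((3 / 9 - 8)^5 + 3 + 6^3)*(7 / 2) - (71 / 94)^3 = 1159708272535 / 100915956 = 11491.82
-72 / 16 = -9 / 2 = -4.50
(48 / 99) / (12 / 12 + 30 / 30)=8 / 33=0.24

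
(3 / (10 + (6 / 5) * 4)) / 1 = 0.20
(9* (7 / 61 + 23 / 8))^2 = 172423161 / 238144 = 724.03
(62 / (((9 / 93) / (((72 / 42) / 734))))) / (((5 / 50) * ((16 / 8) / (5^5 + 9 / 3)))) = 60120160 / 2569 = 23402.16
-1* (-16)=16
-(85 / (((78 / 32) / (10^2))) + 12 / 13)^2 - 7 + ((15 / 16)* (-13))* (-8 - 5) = -296089007353 / 24336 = -12166708.06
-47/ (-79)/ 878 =0.00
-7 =-7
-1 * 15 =-15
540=540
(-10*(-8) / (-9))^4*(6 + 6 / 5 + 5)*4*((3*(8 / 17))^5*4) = 261993005056000 / 38336139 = 6834099.94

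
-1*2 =-2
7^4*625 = 1500625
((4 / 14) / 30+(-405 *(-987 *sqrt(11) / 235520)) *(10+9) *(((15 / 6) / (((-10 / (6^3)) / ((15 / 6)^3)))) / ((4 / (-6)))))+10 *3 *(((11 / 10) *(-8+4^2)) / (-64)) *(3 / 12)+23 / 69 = -771 / 1120+15379804125 *sqrt(11) / 376832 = 135362.12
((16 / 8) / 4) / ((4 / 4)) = 0.50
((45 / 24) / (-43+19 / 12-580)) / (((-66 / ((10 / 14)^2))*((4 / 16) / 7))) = 375 / 574189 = 0.00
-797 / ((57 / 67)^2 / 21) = -25044131 / 1083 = -23124.77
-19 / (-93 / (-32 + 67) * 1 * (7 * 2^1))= 95 / 186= 0.51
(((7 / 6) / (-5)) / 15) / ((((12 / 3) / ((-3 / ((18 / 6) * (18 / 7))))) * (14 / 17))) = 119 / 64800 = 0.00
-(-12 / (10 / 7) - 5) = 67 / 5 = 13.40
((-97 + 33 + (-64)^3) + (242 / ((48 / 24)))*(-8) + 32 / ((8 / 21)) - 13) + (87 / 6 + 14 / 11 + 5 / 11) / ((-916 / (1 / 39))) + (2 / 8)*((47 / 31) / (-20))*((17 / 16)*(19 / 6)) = -2051273838158447 / 7796405760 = -263105.06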